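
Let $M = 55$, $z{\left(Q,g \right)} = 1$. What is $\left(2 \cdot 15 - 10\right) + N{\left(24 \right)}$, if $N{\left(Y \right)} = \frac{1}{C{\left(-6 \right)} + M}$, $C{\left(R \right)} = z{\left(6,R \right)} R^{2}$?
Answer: $\frac{1821}{91} \approx 20.011$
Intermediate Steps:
$C{\left(R \right)} = R^{2}$ ($C{\left(R \right)} = 1 R^{2} = R^{2}$)
$N{\left(Y \right)} = \frac{1}{91}$ ($N{\left(Y \right)} = \frac{1}{\left(-6\right)^{2} + 55} = \frac{1}{36 + 55} = \frac{1}{91}$)
$\left(2 \cdot 15 - 10\right) + N{\left(24 \right)} = \left(2 \cdot 15 - 10\right) + \frac{1}{91} = \left(30 - 10\right) + \frac{1}{91} = 20 + \frac{1}{91} = \frac{1821}{91}$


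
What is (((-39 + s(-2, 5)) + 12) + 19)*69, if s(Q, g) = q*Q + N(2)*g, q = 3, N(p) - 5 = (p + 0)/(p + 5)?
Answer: 6003/7 ≈ 857.57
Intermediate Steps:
N(p) = 5 + p/(5 + p) (N(p) = 5 + (p + 0)/(p + 5) = 5 + p/(5 + p))
s(Q, g) = 3*Q + 37*g/7 (s(Q, g) = 3*Q + ((25 + 6*2)/(5 + 2))*g = 3*Q + ((25 + 12)/7)*g = 3*Q + ((1/7)*37)*g = 3*Q + 37*g/7)
(((-39 + s(-2, 5)) + 12) + 19)*69 = (((-39 + (3*(-2) + (37/7)*5)) + 12) + 19)*69 = (((-39 + (-6 + 185/7)) + 12) + 19)*69 = (((-39 + 143/7) + 12) + 19)*69 = ((-130/7 + 12) + 19)*69 = (-46/7 + 19)*69 = (87/7)*69 = 6003/7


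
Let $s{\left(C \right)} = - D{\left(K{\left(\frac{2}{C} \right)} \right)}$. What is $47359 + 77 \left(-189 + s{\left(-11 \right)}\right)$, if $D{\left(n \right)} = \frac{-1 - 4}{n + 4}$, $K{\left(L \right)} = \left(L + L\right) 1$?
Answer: $\frac{263295}{8} \approx 32912.0$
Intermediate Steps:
$K{\left(L \right)} = 2 L$ ($K{\left(L \right)} = 2 L 1 = 2 L$)
$D{\left(n \right)} = - \frac{5}{4 + n}$
$s{\left(C \right)} = \frac{5}{4 + \frac{4}{C}}$ ($s{\left(C \right)} = - \frac{-5}{4 + 2 \frac{2}{C}} = - \frac{-5}{4 + \frac{4}{C}} = \frac{5}{4 + \frac{4}{C}}$)
$47359 + 77 \left(-189 + s{\left(-11 \right)}\right) = 47359 + 77 \left(-189 + \frac{5}{4} \left(-11\right) \frac{1}{1 - 11}\right) = 47359 + 77 \left(-189 + \frac{5}{4} \left(-11\right) \frac{1}{-10}\right) = 47359 + 77 \left(-189 + \frac{5}{4} \left(-11\right) \left(- \frac{1}{10}\right)\right) = 47359 + 77 \left(-189 + \frac{11}{8}\right) = 47359 + 77 \left(- \frac{1501}{8}\right) = 47359 - \frac{115577}{8} = \frac{263295}{8}$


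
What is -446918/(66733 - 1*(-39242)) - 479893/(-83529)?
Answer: 1502894117/983553975 ≈ 1.5280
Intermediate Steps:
-446918/(66733 - 1*(-39242)) - 479893/(-83529) = -446918/(66733 + 39242) - 479893*(-1/83529) = -446918/105975 + 479893/83529 = 1502894117/983553975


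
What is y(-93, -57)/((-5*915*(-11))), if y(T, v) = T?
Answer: -31/16775 ≈ -0.0018480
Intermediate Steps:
y(-93, -57)/((-5*915*(-11))) = -93/(-5*915*(-11)) = -93/((-4575*(-11))) = -93/50325 = -93*1/50325 = -31/16775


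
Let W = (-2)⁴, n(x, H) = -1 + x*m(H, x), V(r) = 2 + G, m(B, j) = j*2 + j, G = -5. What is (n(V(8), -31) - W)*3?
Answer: 30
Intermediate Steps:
m(B, j) = 3*j (m(B, j) = 2*j + j = 3*j)
V(r) = -3 (V(r) = 2 - 5 = -3)
n(x, H) = -1 + 3*x² (n(x, H) = -1 + x*(3*x) = -1 + 3*x²)
W = 16
(n(V(8), -31) - W)*3 = ((-1 + 3*(-3)²) - 1*16)*3 = ((-1 + 3*9) - 16)*3 = ((-1 + 27) - 16)*3 = (26 - 16)*3 = 10*3 = 30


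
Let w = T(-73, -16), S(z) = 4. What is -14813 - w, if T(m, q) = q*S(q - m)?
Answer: -14749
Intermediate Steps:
T(m, q) = 4*q (T(m, q) = q*4 = 4*q)
w = -64 (w = 4*(-16) = -64)
-14813 - w = -14813 - 1*(-64) = -14813 + 64 = -14749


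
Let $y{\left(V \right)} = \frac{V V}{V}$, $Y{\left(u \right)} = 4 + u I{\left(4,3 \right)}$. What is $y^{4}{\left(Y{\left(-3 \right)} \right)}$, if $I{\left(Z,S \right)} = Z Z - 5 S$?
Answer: $1$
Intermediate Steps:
$I{\left(Z,S \right)} = Z^{2} - 5 S$
$Y{\left(u \right)} = 4 + u$ ($Y{\left(u \right)} = 4 + u \left(4^{2} - 15\right) = 4 + u \left(16 - 15\right) = 4 + u 1 = 4 + u$)
$y{\left(V \right)} = V$ ($y{\left(V \right)} = \frac{V^{2}}{V} = V$)
$y^{4}{\left(Y{\left(-3 \right)} \right)} = \left(4 - 3\right)^{4} = 1^{4} = 1$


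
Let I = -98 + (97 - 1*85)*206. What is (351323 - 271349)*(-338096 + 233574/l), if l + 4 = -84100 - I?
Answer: -389714627728998/14413 ≈ -2.7039e+10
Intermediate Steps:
I = 2374 (I = -98 + (97 - 85)*206 = -98 + 12*206 = -98 + 2472 = 2374)
l = -86478 (l = -4 + (-84100 - 1*2374) = -4 + (-84100 - 2374) = -4 - 86474 = -86478)
(351323 - 271349)*(-338096 + 233574/l) = (351323 - 271349)*(-338096 + 233574/(-86478)) = 79974*(-338096 + 233574*(-1/86478)) = 79974*(-338096 - 38929/14413) = 79974*(-4873016577/14413) = -389714627728998/14413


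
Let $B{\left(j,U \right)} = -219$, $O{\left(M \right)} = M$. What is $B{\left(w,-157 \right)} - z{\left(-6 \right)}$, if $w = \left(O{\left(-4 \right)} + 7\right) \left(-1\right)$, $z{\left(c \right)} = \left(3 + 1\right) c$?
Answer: $-195$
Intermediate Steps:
$z{\left(c \right)} = 4 c$
$w = -3$ ($w = \left(-4 + 7\right) \left(-1\right) = 3 \left(-1\right) = -3$)
$B{\left(w,-157 \right)} - z{\left(-6 \right)} = -219 - 4 \left(-6\right) = -219 - -24 = -219 + 24 = -195$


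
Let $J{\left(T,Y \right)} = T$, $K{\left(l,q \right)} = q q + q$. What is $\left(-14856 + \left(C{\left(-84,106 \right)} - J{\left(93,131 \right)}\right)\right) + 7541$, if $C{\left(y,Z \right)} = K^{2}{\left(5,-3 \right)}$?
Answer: $-7372$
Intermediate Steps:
$K{\left(l,q \right)} = q + q^{2}$ ($K{\left(l,q \right)} = q^{2} + q = q + q^{2}$)
$C{\left(y,Z \right)} = 36$ ($C{\left(y,Z \right)} = \left(- 3 \left(1 - 3\right)\right)^{2} = \left(\left(-3\right) \left(-2\right)\right)^{2} = 6^{2} = 36$)
$\left(-14856 + \left(C{\left(-84,106 \right)} - J{\left(93,131 \right)}\right)\right) + 7541 = \left(-14856 + \left(36 - 93\right)\right) + 7541 = \left(-14856 - 57\right) + 7541 = -14913 + 7541 = -7372$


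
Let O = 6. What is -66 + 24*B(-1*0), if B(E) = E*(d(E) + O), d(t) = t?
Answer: -66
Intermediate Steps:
B(E) = E*(6 + E) (B(E) = E*(E + 6) = E*(6 + E))
-66 + 24*B(-1*0) = -66 + 24*((-1*0)*(6 - 1*0)) = -66 + 24*(0*(6 + 0)) = -66 + 24*(0*6) = -66 + 24*0 = -66 + 0 = -66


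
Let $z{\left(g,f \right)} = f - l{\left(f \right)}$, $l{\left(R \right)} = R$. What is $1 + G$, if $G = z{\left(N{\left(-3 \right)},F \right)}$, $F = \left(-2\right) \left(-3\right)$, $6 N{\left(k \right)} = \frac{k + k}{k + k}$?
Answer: $1$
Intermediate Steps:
$N{\left(k \right)} = \frac{1}{6}$ ($N{\left(k \right)} = \frac{\left(k + k\right) \frac{1}{k + k}}{6} = \frac{2 k \frac{1}{2 k}}{6} = \frac{1}{6} \cdot 1 = \frac{1}{6}$)
$F = 6$
$z{\left(g,f \right)} = 0$ ($z{\left(g,f \right)} = f - f = 0$)
$G = 0$
$1 + G = 1 + 0 = 1$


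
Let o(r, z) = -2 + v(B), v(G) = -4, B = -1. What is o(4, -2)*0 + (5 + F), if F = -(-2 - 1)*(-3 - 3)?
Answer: -13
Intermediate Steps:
F = -18 (F = -(-3)*(-6) = -1*18 = -18)
o(r, z) = -6 (o(r, z) = -2 - 4 = -6)
o(4, -2)*0 + (5 + F) = -6*0 + (5 - 18) = 0 - 13 = -13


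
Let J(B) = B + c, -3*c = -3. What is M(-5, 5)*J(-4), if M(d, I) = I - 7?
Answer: 6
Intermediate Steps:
c = 1 (c = -⅓*(-3) = 1)
J(B) = 1 + B (J(B) = B + 1 = 1 + B)
M(d, I) = -7 + I
M(-5, 5)*J(-4) = (-7 + 5)*(1 - 4) = -2*(-3) = 6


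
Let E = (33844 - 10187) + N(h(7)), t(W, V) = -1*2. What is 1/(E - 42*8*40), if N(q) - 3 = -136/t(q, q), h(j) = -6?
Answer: 1/10288 ≈ 9.7201e-5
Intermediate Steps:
t(W, V) = -2
N(q) = 71 (N(q) = 3 - 136/(-2) = 3 - 136*(-½) = 3 + 68 = 71)
E = 23728 (E = (33844 - 10187) + 71 = 23657 + 71 = 23728)
1/(E - 42*8*40) = 1/(23728 - 42*8*40) = 1/(23728 - 336*40) = 1/(23728 - 13440) = 1/10288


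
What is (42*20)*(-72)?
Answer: -60480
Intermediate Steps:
(42*20)*(-72) = 840*(-72) = -60480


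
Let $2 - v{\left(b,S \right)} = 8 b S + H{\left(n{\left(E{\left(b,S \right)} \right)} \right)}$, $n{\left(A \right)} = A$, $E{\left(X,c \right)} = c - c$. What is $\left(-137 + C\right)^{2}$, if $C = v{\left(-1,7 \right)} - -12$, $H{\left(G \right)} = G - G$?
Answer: $4489$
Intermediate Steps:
$E{\left(X,c \right)} = 0$
$H{\left(G \right)} = 0$
$v{\left(b,S \right)} = 2 - 8 S b$ ($v{\left(b,S \right)} = 2 - \left(8 b S + 0\right) = 2 - \left(8 S b + 0\right) = 2 - 8 S b$)
$C = 70$ ($C = \left(2 - 56 \left(-1\right)\right) - -12 = \left(2 + 56\right) + 12 = 58 + 12 = 70$)
$\left(-137 + C\right)^{2} = \left(-137 + 70\right)^{2} = \left(-67\right)^{2} = 4489$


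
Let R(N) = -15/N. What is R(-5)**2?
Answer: 9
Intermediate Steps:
R(-5)**2 = (-15/(-5))**2 = (-15*(-1/5))**2 = 3**2 = 9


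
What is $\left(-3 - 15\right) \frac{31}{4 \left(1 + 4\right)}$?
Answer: $- \frac{279}{10} \approx -27.9$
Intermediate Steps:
$\left(-3 - 15\right) \frac{31}{4 \left(1 + 4\right)} = - 18 \frac{31}{4 \cdot 5} = - 18 \cdot \frac{31}{20} = - 18 \cdot 31 \cdot \frac{1}{20} = \left(-18\right) \frac{31}{20} = - \frac{279}{10}$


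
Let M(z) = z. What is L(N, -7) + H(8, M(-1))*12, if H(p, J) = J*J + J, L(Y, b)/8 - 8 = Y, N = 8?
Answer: 128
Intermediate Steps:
L(Y, b) = 64 + 8*Y
H(p, J) = J + J**2 (H(p, J) = J**2 + J = J + J**2)
L(N, -7) + H(8, M(-1))*12 = (64 + 8*8) - (1 - 1)*12 = (64 + 64) - 1*0*12 = 128 + 0*12 = 128 + 0 = 128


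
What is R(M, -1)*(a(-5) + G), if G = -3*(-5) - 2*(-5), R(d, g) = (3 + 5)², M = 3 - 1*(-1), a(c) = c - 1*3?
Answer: 1088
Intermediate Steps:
a(c) = -3 + c (a(c) = c - 3 = -3 + c)
M = 4 (M = 3 + 1 = 4)
R(d, g) = 64 (R(d, g) = 8² = 64)
G = 25 (G = 15 + 10 = 25)
R(M, -1)*(a(-5) + G) = 64*((-3 - 5) + 25) = 64*(-8 + 25) = 64*17 = 1088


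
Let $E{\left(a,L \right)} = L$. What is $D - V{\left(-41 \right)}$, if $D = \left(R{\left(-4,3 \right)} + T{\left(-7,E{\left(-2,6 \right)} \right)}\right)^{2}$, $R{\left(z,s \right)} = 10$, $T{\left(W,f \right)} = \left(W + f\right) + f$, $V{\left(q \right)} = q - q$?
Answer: $225$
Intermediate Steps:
$V{\left(q \right)} = 0$
$T{\left(W,f \right)} = W + 2 f$
$D = 225$ ($D = \left(10 + \left(-7 + 2 \cdot 6\right)\right)^{2} = \left(10 + \left(-7 + 12\right)\right)^{2} = \left(10 + 5\right)^{2} = 15^{2} = 225$)
$D - V{\left(-41 \right)} = 225 - 0 = 225 + 0 = 225$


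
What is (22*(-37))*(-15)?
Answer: 12210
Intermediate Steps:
(22*(-37))*(-15) = -814*(-15) = 12210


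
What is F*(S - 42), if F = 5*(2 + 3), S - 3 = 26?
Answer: -325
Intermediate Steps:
S = 29 (S = 3 + 26 = 29)
F = 25 (F = 5*5 = 25)
F*(S - 42) = 25*(29 - 42) = 25*(-13) = -325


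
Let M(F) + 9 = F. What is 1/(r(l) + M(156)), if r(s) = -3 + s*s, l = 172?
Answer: 1/29728 ≈ 3.3638e-5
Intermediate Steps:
M(F) = -9 + F
r(s) = -3 + s**2
1/(r(l) + M(156)) = 1/((-3 + 172**2) + (-9 + 156)) = 1/((-3 + 29584) + 147) = 1/(29581 + 147) = 1/29728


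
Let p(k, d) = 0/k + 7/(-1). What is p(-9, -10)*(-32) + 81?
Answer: 305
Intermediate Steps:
p(k, d) = -7 (p(k, d) = 0 + 7*(-1) = 0 - 7 = -7)
p(-9, -10)*(-32) + 81 = -7*(-32) + 81 = 224 + 81 = 305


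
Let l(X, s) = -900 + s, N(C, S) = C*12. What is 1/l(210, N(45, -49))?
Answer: -1/360 ≈ -0.0027778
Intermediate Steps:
N(C, S) = 12*C
1/l(210, N(45, -49)) = 1/(-900 + 12*45) = 1/(-900 + 540) = 1/(-360) = -1/360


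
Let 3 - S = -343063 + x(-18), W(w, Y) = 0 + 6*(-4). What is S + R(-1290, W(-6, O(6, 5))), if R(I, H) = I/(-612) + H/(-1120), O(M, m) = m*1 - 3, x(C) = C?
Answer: 2449634963/7140 ≈ 3.4309e+5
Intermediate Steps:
O(M, m) = -3 + m (O(M, m) = m - 3 = -3 + m)
W(w, Y) = -24 (W(w, Y) = 0 - 24 = -24)
S = 343084 (S = 3 - (-343063 - 18) = 3 - 1*(-343081) = 3 + 343081 = 343084)
R(I, H) = -I/612 - H/1120 (R(I, H) = I*(-1/612) + H*(-1/1120) = -I/612 - H/1120)
S + R(-1290, W(-6, O(6, 5))) = 343084 + (-1/612*(-1290) - 1/1120*(-24)) = 343084 + (215/102 + 3/140) = 343084 + 15203/7140 = 2449634963/7140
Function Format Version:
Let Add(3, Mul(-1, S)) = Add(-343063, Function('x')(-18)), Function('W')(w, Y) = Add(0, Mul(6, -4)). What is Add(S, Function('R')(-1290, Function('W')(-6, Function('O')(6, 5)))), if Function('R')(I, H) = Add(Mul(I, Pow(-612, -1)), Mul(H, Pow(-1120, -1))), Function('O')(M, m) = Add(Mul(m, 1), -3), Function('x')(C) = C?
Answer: Rational(2449634963, 7140) ≈ 3.4309e+5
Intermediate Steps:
Function('O')(M, m) = Add(-3, m) (Function('O')(M, m) = Add(m, -3) = Add(-3, m))
Function('W')(w, Y) = -24 (Function('W')(w, Y) = Add(0, -24) = -24)
S = 343084 (S = Add(3, Mul(-1, Add(-343063, -18))) = Add(3, Mul(-1, -343081)) = Add(3, 343081) = 343084)
Function('R')(I, H) = Add(Mul(Rational(-1, 612), I), Mul(Rational(-1, 1120), H)) (Function('R')(I, H) = Add(Mul(I, Rational(-1, 612)), Mul(H, Rational(-1, 1120))) = Add(Mul(Rational(-1, 612), I), Mul(Rational(-1, 1120), H)))
Add(S, Function('R')(-1290, Function('W')(-6, Function('O')(6, 5)))) = Add(343084, Add(Mul(Rational(-1, 612), -1290), Mul(Rational(-1, 1120), -24))) = Add(343084, Add(Rational(215, 102), Rational(3, 140))) = Add(343084, Rational(15203, 7140)) = Rational(2449634963, 7140)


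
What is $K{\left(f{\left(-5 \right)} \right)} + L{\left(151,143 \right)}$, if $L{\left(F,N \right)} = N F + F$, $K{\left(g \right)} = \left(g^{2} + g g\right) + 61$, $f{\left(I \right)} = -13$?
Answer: $22143$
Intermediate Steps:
$K{\left(g \right)} = 61 + 2 g^{2}$ ($K{\left(g \right)} = \left(g^{2} + g^{2}\right) + 61 = 2 g^{2} + 61 = 61 + 2 g^{2}$)
$L{\left(F,N \right)} = F + F N$ ($L{\left(F,N \right)} = F N + F = F + F N$)
$K{\left(f{\left(-5 \right)} \right)} + L{\left(151,143 \right)} = \left(61 + 2 \left(-13\right)^{2}\right) + 151 \left(1 + 143\right) = \left(61 + 2 \cdot 169\right) + 151 \cdot 144 = \left(61 + 338\right) + 21744 = 399 + 21744 = 22143$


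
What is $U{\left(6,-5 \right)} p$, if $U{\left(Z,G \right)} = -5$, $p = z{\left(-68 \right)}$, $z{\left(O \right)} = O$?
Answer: $340$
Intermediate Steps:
$p = -68$
$U{\left(6,-5 \right)} p = \left(-5\right) \left(-68\right) = 340$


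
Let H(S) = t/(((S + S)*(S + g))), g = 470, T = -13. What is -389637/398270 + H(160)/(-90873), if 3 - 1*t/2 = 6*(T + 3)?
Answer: -5665197335987/5790718353600 ≈ -0.97832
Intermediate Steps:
t = 126 (t = 6 - 12*(-13 + 3) = 6 - 12*(-10) = 6 - 2*(-60) = 6 + 120 = 126)
H(S) = 63/(S*(470 + S)) (H(S) = 126/(((S + S)*(S + 470))) = 126/(((2*S)*(470 + S))) = 126/((2*S*(470 + S))) = 126*(1/(2*S*(470 + S))) = 63/(S*(470 + S)))
-389637/398270 + H(160)/(-90873) = -389637/398270 + (63/(160*(470 + 160)))/(-90873) = -389637*1/398270 + (63*(1/160)/630)*(-1/90873) = -389637/398270 + (63*(1/160)*(1/630))*(-1/90873) = -389637/398270 + (1/1600)*(-1/90873) = -389637/398270 - 1/145396800 = -5665197335987/5790718353600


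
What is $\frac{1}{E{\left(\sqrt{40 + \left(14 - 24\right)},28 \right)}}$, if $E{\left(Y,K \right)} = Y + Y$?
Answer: $\frac{\sqrt{30}}{60} \approx 0.091287$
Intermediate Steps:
$E{\left(Y,K \right)} = 2 Y$
$\frac{1}{E{\left(\sqrt{40 + \left(14 - 24\right)},28 \right)}} = \frac{1}{2 \sqrt{40 + \left(14 - 24\right)}} = \frac{1}{2 \sqrt{40 - 10}} = \frac{1}{2 \sqrt{30}} = \frac{\sqrt{30}}{60}$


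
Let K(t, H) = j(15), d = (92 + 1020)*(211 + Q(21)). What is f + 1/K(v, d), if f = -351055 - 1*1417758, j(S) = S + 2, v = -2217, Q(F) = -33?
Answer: -30069820/17 ≈ -1.7688e+6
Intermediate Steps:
d = 197936 (d = (92 + 1020)*(211 - 33) = 1112*178 = 197936)
j(S) = 2 + S
K(t, H) = 17 (K(t, H) = 2 + 15 = 17)
f = -1768813 (f = -351055 - 1417758 = -1768813)
f + 1/K(v, d) = -1768813 + 1/17 = -30069820/17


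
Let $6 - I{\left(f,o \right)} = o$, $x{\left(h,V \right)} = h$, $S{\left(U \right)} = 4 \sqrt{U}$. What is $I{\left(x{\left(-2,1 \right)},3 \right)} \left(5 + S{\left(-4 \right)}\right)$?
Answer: $15 + 24 i \approx 15.0 + 24.0 i$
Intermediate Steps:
$I{\left(f,o \right)} = 6 - o$
$I{\left(x{\left(-2,1 \right)},3 \right)} \left(5 + S{\left(-4 \right)}\right) = \left(6 - 3\right) \left(5 + 4 \sqrt{-4}\right) = \left(6 - 3\right) \left(5 + 4 \cdot 2 i\right) = 3 \left(5 + 8 i\right) = 15 + 24 i$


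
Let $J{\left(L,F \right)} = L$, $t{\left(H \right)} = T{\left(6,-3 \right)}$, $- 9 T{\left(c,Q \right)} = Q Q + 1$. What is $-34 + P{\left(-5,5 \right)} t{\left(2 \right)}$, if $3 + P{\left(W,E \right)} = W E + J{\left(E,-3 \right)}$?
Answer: $- \frac{76}{9} \approx -8.4444$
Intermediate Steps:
$T{\left(c,Q \right)} = - \frac{1}{9} - \frac{Q^{2}}{9}$ ($T{\left(c,Q \right)} = - \frac{Q Q + 1}{9} = - \frac{Q^{2} + 1}{9} = - \frac{1 + Q^{2}}{9} = - \frac{1}{9} - \frac{Q^{2}}{9}$)
$t{\left(H \right)} = - \frac{10}{9}$ ($t{\left(H \right)} = - \frac{1}{9} - \frac{\left(-3\right)^{2}}{9} = - \frac{1}{9} - 1 = - \frac{10}{9}$)
$P{\left(W,E \right)} = -3 + E + E W$ ($P{\left(W,E \right)} = -3 + \left(W E + E\right) = -3 + \left(E W + E\right) = -3 + \left(E + E W\right) = -3 + E + E W$)
$-34 + P{\left(-5,5 \right)} t{\left(2 \right)} = -34 + \left(-3 + 5 + 5 \left(-5\right)\right) \left(- \frac{10}{9}\right) = -34 + \left(-3 + 5 - 25\right) \left(- \frac{10}{9}\right) = -34 - - \frac{230}{9} = -34 + \frac{230}{9} = - \frac{76}{9}$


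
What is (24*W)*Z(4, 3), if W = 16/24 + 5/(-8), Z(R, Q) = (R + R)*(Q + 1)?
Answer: 32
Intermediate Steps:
Z(R, Q) = 2*R*(1 + Q) (Z(R, Q) = (2*R)*(1 + Q) = 2*R*(1 + Q))
W = 1/24 (W = 16*(1/24) + 5*(-1/8) = 2/3 - 5/8 = 1/24 ≈ 0.041667)
(24*W)*Z(4, 3) = (24*(1/24))*(2*4*(1 + 3)) = 1*(2*4*4) = 1*32 = 32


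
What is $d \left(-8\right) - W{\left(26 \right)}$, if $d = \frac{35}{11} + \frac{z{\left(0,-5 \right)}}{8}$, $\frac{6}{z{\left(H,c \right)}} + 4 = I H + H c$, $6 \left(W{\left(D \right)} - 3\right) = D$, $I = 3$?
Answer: $- \frac{2065}{66} \approx -31.288$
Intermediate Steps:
$W{\left(D \right)} = 3 + \frac{D}{6}$
$z{\left(H,c \right)} = \frac{6}{-4 + 3 H + H c}$ ($z{\left(H,c \right)} = \frac{6}{-4 + \left(3 H + H c\right)} = \frac{6}{-4 + 3 H + H c}$)
$d = \frac{527}{176}$ ($d = \frac{35}{11} + \frac{6 \frac{1}{-4 + 3 \cdot 0 + 0 \left(-5\right)}}{8} = 35 \cdot \frac{1}{11} + \frac{6}{-4 + 0 + 0} \cdot \frac{1}{8} = \frac{35}{11} + \frac{6}{-4} \cdot \frac{1}{8} = \frac{35}{11} + 6 \left(- \frac{1}{4}\right) \frac{1}{8} = \frac{35}{11} - \frac{3}{16} = \frac{527}{176} \approx 2.9943$)
$d \left(-8\right) - W{\left(26 \right)} = \frac{527}{176} \left(-8\right) - \left(3 + \frac{1}{6} \cdot 26\right) = - \frac{527}{22} - \left(3 + \frac{13}{3}\right) = - \frac{527}{22} - \frac{22}{3} = - \frac{2065}{66}$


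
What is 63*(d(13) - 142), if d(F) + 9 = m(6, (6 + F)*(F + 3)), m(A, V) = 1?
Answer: -9450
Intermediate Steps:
d(F) = -8 (d(F) = -9 + 1 = -8)
63*(d(13) - 142) = 63*(-8 - 142) = 63*(-150) = -9450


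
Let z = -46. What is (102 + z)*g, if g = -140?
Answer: -7840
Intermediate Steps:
(102 + z)*g = (102 - 46)*(-140) = 56*(-140) = -7840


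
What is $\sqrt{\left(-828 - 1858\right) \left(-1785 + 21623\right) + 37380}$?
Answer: $16 i \sqrt{207998} \approx 7297.1 i$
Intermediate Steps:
$\sqrt{\left(-828 - 1858\right) \left(-1785 + 21623\right) + 37380} = \sqrt{\left(-2686\right) 19838 + 37380} = \sqrt{-53284868 + 37380} = \sqrt{-53247488} = 16 i \sqrt{207998}$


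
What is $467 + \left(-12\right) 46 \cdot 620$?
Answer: $-341773$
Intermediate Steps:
$467 + \left(-12\right) 46 \cdot 620 = 467 - 342240 = -341773$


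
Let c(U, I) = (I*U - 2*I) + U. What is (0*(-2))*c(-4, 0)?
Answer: 0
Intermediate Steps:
c(U, I) = U - 2*I + I*U (c(U, I) = (-2*I + I*U) + U = U - 2*I + I*U)
(0*(-2))*c(-4, 0) = (0*(-2))*(-4 - 2*0 + 0*(-4)) = 0*(-4 + 0 + 0) = 0*(-4) = 0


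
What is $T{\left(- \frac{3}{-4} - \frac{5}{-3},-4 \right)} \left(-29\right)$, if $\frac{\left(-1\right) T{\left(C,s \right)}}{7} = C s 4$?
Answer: $- \frac{23548}{3} \approx -7849.3$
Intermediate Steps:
$T{\left(C,s \right)} = - 28 C s$ ($T{\left(C,s \right)} = - 7 C s 4 = - 7 \cdot 4 C s = - 28 C s$)
$T{\left(- \frac{3}{-4} - \frac{5}{-3},-4 \right)} \left(-29\right) = \left(-28\right) \left(- \frac{3}{-4} - \frac{5}{-3}\right) \left(-4\right) \left(-29\right) = \left(-28\right) \left(\left(-3\right) \left(- \frac{1}{4}\right) - - \frac{5}{3}\right) \left(-4\right) \left(-29\right) = \left(-28\right) \left(\frac{3}{4} + \frac{5}{3}\right) \left(-4\right) \left(-29\right) = \left(-28\right) \frac{29}{12} \left(-4\right) \left(-29\right) = \frac{812}{3} \left(-29\right) = - \frac{23548}{3}$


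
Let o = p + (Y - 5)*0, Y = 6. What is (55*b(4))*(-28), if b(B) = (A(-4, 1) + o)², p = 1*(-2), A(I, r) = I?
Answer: -55440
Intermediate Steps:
p = -2
o = -2 (o = -2 + (6 - 5)*0 = -2 + 1*0 = -2 + 0 = -2)
b(B) = 36 (b(B) = (-4 - 2)² = (-6)² = 36)
(55*b(4))*(-28) = (55*36)*(-28) = 1980*(-28) = -55440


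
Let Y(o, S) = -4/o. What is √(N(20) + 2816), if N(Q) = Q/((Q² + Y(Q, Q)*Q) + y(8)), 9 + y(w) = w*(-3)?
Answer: 2*√766671/33 ≈ 53.067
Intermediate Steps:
y(w) = -9 - 3*w (y(w) = -9 + w*(-3) = -9 - 3*w)
N(Q) = Q/(-37 + Q²) (N(Q) = Q/((Q² + (-4/Q)*Q) + (-9 - 3*8)) = Q/((Q² - 4) + (-9 - 24)) = Q/((-4 + Q²) - 33) = Q/(-37 + Q²))
√(N(20) + 2816) = √(20/(-37 + 20²) + 2816) = √(20/(-37 + 400) + 2816) = √(20/363 + 2816) = √(1022228/363) = 2*√766671/33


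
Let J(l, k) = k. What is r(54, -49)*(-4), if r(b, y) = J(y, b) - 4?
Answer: -200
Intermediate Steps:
r(b, y) = -4 + b (r(b, y) = b - 4 = -4 + b)
r(54, -49)*(-4) = (-4 + 54)*(-4) = 50*(-4) = -200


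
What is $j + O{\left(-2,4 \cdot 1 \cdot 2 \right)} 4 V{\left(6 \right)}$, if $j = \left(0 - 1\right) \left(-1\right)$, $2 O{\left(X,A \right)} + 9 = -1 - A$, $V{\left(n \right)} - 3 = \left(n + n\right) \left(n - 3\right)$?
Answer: $-1403$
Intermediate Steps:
$V{\left(n \right)} = 3 + 2 n \left(-3 + n\right)$ ($V{\left(n \right)} = 3 + \left(n + n\right) \left(n - 3\right) = 3 + 2 n \left(-3 + n\right)$)
$O{\left(X,A \right)} = -5 - \frac{A}{2}$ ($O{\left(X,A \right)} = - \frac{9}{2} + \frac{-1 - A}{2} = - \frac{9}{2} - \left(\frac{1}{2} + \frac{A}{2}\right) = -5 - \frac{A}{2}$)
$j = 1$ ($j = \left(-1\right) \left(-1\right) = 1$)
$j + O{\left(-2,4 \cdot 1 \cdot 2 \right)} 4 V{\left(6 \right)} = 1 + \left(-5 - \frac{4 \cdot 1 \cdot 2}{2}\right) 4 \left(3 - 36 + 2 \cdot 6^{2}\right) = 1 + \left(-5 - \frac{4 \cdot 2}{2}\right) 4 \left(3 - 36 + 2 \cdot 36\right) = 1 + \left(-5 - 4\right) 4 \left(3 - 36 + 72\right) = 1 + \left(-5 - 4\right) 4 \cdot 39 = 1 + \left(-9\right) 4 \cdot 39 = 1 - 1404 = -1403$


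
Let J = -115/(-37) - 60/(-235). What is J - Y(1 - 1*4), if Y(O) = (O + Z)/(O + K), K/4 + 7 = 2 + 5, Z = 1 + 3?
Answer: 19286/5217 ≈ 3.6968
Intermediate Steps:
Z = 4
K = 0 (K = -28 + 4*(2 + 5) = -28 + 4*7 = -28 + 28 = 0)
Y(O) = (4 + O)/O (Y(O) = (O + 4)/(O + 0) = (4 + O)/O)
J = 5849/1739 (J = -115*(-1/37) - 60*(-1/235) = 115/37 + 12/47 = 5849/1739 ≈ 3.3634)
J - Y(1 - 1*4) = 5849/1739 - (4 + (1 - 1*4))/(1 - 1*4) = 5849/1739 - (4 + (1 - 4))/(1 - 4) = 5849/1739 - (4 - 3)/(-3) = 5849/1739 - (-1)/3 = 5849/1739 - 1*(-1/3) = 5849/1739 + 1/3 = 19286/5217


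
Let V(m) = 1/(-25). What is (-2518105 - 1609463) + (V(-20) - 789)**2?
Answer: -2190614924/625 ≈ -3.5050e+6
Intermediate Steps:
V(m) = -1/25
(-2518105 - 1609463) + (V(-20) - 789)**2 = (-2518105 - 1609463) + (-1/25 - 789)**2 = -4127568 + (-19726/25)**2 = -4127568 + 389115076/625 = -2190614924/625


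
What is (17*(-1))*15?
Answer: -255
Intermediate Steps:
(17*(-1))*15 = -17*15 = -255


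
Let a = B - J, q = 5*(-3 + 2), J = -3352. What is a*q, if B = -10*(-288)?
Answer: -31160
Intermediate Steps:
B = 2880
q = -5 (q = 5*(-1) = -5)
a = 6232 (a = 2880 - 1*(-3352) = 2880 + 3352 = 6232)
a*q = 6232*(-5) = -31160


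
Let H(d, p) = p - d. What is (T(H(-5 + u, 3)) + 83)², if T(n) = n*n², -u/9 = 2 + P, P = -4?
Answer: 840889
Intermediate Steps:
u = 18 (u = -9*(2 - 4) = -9*(-2) = 18)
T(n) = n³
(T(H(-5 + u, 3)) + 83)² = ((3 - (-5 + 18))³ + 83)² = ((3 - 1*13)³ + 83)² = ((3 - 13)³ + 83)² = ((-10)³ + 83)² = (-1000 + 83)² = (-917)² = 840889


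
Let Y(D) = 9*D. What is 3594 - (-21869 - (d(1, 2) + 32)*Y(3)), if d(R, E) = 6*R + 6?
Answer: 26651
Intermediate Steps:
d(R, E) = 6 + 6*R
3594 - (-21869 - (d(1, 2) + 32)*Y(3)) = 3594 - (-21869 - ((6 + 6*1) + 32)*9*3) = 3594 - (-21869 - ((6 + 6) + 32)*27) = 3594 - (-21869 - (12 + 32)*27) = 3594 - (-21869 - 44*27) = 3594 - (-21869 - 1*1188) = 3594 - (-21869 - 1188) = 3594 - 1*(-23057) = 3594 + 23057 = 26651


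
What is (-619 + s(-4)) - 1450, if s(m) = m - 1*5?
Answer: -2078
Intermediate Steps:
s(m) = -5 + m (s(m) = m - 5 = -5 + m)
(-619 + s(-4)) - 1450 = (-619 + (-5 - 4)) - 1450 = (-619 - 9) - 1450 = -628 - 1450 = -2078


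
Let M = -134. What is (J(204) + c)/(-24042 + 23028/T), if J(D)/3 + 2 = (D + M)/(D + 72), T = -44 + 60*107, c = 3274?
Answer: -39946437/293765131 ≈ -0.13598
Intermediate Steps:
T = 6376 (T = -44 + 6420 = 6376)
J(D) = -6 + 3*(-134 + D)/(72 + D) (J(D) = -6 + 3*((D - 134)/(D + 72)) = -6 + 3*((-134 + D)/(72 + D)) = -6 + 3*(-134 + D)/(72 + D))
(J(204) + c)/(-24042 + 23028/T) = (3*(-278 - 1*204)/(72 + 204) + 3274)/(-24042 + 23028/6376) = (3*(-278 - 204)/276 + 3274)/(-24042 + 23028*(1/6376)) = (3*(1/276)*(-482) + 3274)/(-24042 + 5757/1594) = (-241/46 + 3274)/(-38317191/1594) = (150363/46)*(-1594/38317191) = -39946437/293765131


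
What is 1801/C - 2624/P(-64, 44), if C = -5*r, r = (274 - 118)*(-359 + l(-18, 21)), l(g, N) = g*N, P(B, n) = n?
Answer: -34280759/574860 ≈ -59.633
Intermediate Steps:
l(g, N) = N*g
r = -114972 (r = (274 - 118)*(-359 + 21*(-18)) = 156*(-359 - 378) = 156*(-737) = -114972)
C = 574860 (C = -5*(-114972) = 574860)
1801/C - 2624/P(-64, 44) = 1801/574860 - 2624/44 = 1801*(1/574860) - 2624*1/44 = 1801/574860 - 656/11 = -34280759/574860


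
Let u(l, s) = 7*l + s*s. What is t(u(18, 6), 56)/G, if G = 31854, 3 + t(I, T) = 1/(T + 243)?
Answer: -448/4762173 ≈ -9.4075e-5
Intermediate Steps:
u(l, s) = s² + 7*l (u(l, s) = 7*l + s² = s² + 7*l)
t(I, T) = -3 + 1/(243 + T) (t(I, T) = -3 + 1/(T + 243) = -3 + 1/(243 + T))
t(u(18, 6), 56)/G = ((-728 - 3*56)/(243 + 56))/31854 = ((-728 - 168)/299)*(1/31854) = ((1/299)*(-896))*(1/31854) = -896/299*1/31854 = -448/4762173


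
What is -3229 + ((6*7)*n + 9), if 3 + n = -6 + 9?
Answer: -3220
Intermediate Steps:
n = 0 (n = -3 + (-6 + 9) = -3 + 3 = 0)
-3229 + ((6*7)*n + 9) = -3229 + ((6*7)*0 + 9) = -3229 + (42*0 + 9) = -3229 + (0 + 9) = -3229 + 9 = -3220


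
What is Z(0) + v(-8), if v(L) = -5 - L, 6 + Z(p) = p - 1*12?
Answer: -15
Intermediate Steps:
Z(p) = -18 + p (Z(p) = -6 + (p - 1*12) = -6 + (p - 12) = -6 + (-12 + p) = -18 + p)
Z(0) + v(-8) = (-18 + 0) + (-5 - 1*(-8)) = -18 + (-5 + 8) = -18 + 3 = -15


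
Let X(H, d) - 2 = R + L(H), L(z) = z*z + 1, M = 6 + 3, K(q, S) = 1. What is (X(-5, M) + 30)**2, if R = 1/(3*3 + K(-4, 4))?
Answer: 337561/100 ≈ 3375.6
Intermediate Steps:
M = 9
L(z) = 1 + z**2 (L(z) = z**2 + 1 = 1 + z**2)
R = 1/10 (R = 1/(3*3 + 1) = 1/(9 + 1) = 1/10 ≈ 0.10000)
X(H, d) = 31/10 + H**2 (X(H, d) = 2 + (1/10 + (1 + H**2)) = 2 + (11/10 + H**2) = 31/10 + H**2)
(X(-5, M) + 30)**2 = ((31/10 + (-5)**2) + 30)**2 = ((31/10 + 25) + 30)**2 = (281/10 + 30)**2 = (581/10)**2 = 337561/100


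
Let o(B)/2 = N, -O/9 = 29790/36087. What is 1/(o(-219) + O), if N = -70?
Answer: -12029/1773430 ≈ -0.0067829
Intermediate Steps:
O = -89370/12029 (O = -268110/36087 = -9*9930/12029 = -89370/12029 ≈ -7.4295)
o(B) = -140 (o(B) = 2*(-70) = -140)
1/(o(-219) + O) = 1/(-140 - 89370/12029) = 1/(-1773430/12029) = -12029/1773430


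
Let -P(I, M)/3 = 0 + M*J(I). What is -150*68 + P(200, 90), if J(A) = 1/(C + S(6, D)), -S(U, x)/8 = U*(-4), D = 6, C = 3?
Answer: -132618/13 ≈ -10201.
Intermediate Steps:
S(U, x) = 32*U (S(U, x) = -8*U*(-4) = -(-32)*U = 32*U)
J(A) = 1/195 (J(A) = 1/(3 + 32*6) = 1/(3 + 192) = 1/195)
P(I, M) = -M/65 (P(I, M) = -3*(0 + M*(1/195)) = -3*(0 + M/195) = -M/65)
-150*68 + P(200, 90) = -150*68 - 1/65*90 = -10200 - 18/13 = -132618/13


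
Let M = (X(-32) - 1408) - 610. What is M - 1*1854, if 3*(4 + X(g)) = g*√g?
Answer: -3876 - 128*I*√2/3 ≈ -3876.0 - 60.34*I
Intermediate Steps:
X(g) = -4 + g^(3/2)/3 (X(g) = -4 + (g*√g)/3 = -4 + g^(3/2)/3)
M = -2022 - 128*I*√2/3 (M = ((-4 + (-32)^(3/2)/3) - 1408) - 610 = ((-4 + (-128*I*√2)/3) - 1408) - 610 = ((-4 - 128*I*√2/3) - 1408) - 610 = (-1412 - 128*I*√2/3) - 610 = -2022 - 128*I*√2/3 ≈ -2022.0 - 60.34*I)
M - 1*1854 = (-2022 - 128*I*√2/3) - 1*1854 = (-2022 - 128*I*√2/3) - 1854 = -3876 - 128*I*√2/3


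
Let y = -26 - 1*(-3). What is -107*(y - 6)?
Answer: 3103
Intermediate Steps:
y = -23 (y = -26 + 3 = -23)
-107*(y - 6) = -107*(-23 - 6) = -107*(-29) = 3103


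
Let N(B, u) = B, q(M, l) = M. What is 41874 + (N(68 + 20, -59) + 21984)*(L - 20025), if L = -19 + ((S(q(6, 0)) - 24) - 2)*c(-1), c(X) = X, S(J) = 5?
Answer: -441905782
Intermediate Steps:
L = 2 (L = -19 + ((5 - 24) - 2)*(-1) = -19 + (-19 - 2)*(-1) = -19 - 21*(-1) = -19 + 21 = 2)
41874 + (N(68 + 20, -59) + 21984)*(L - 20025) = 41874 + ((68 + 20) + 21984)*(2 - 20025) = 41874 + (88 + 21984)*(-20023) = 41874 + 22072*(-20023) = 41874 - 441947656 = -441905782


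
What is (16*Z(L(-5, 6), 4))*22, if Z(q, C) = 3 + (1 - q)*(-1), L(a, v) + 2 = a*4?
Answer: -7040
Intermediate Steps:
L(a, v) = -2 + 4*a (L(a, v) = -2 + a*4 = -2 + 4*a)
Z(q, C) = 2 + q (Z(q, C) = 3 + (-1 + q) = 2 + q)
(16*Z(L(-5, 6), 4))*22 = (16*(2 + (-2 + 4*(-5))))*22 = (16*(2 + (-2 - 20)))*22 = (16*(2 - 22))*22 = (16*(-20))*22 = -320*22 = -7040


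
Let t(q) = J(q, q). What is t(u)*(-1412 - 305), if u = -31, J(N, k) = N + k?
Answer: 106454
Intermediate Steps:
t(q) = 2*q (t(q) = q + q = 2*q)
t(u)*(-1412 - 305) = (2*(-31))*(-1412 - 305) = -62*(-1717) = 106454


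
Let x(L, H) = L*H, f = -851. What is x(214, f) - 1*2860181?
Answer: -3042295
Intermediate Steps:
x(L, H) = H*L
x(214, f) - 1*2860181 = -851*214 - 1*2860181 = -182114 - 2860181 = -3042295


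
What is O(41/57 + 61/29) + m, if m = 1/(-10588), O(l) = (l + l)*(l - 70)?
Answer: -10971951225913/28930746492 ≈ -379.25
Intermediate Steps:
O(l) = 2*l*(-70 + l) (O(l) = (2*l)*(-70 + l) = 2*l*(-70 + l))
m = -1/10588 ≈ -9.4447e-5
O(41/57 + 61/29) + m = 2*(41/57 + 61/29)*(-70 + (41/57 + 61/29)) - 1/10588 = 2*(4666/1653)*(-70 + 4666/1653) - 1/10588 = 2*(4666/1653)*(-111044/1653) - 1/10588 = -1036262608/2732409 - 1/10588 = -10971951225913/28930746492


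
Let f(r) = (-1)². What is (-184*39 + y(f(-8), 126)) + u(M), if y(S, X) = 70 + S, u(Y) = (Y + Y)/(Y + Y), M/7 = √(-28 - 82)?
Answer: -7104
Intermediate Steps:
f(r) = 1
M = 7*I*√110 (M = 7*√(-28 - 82) = 7*√(-110) = 7*(I*√110) = 7*I*√110 ≈ 73.417*I)
u(Y) = 1 (u(Y) = (2*Y)/((2*Y)) = (2*Y)*(1/(2*Y)) = 1)
(-184*39 + y(f(-8), 126)) + u(M) = (-184*39 + (70 + 1)) + 1 = (-7176 + 71) + 1 = -7105 + 1 = -7104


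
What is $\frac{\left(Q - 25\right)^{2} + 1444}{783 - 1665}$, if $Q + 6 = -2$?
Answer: $- \frac{2533}{882} \approx -2.8719$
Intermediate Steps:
$Q = -8$ ($Q = -6 - 2 = -8$)
$\frac{\left(Q - 25\right)^{2} + 1444}{783 - 1665} = \frac{\left(-8 - 25\right)^{2} + 1444}{783 - 1665} = \frac{\left(-33\right)^{2} + 1444}{-882} = \left(1089 + 1444\right) \left(- \frac{1}{882}\right) = 2533 \left(- \frac{1}{882}\right) = - \frac{2533}{882}$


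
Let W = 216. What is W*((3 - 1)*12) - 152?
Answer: 5032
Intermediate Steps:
W*((3 - 1)*12) - 152 = 216*((3 - 1)*12) - 152 = 216*(2*12) - 152 = 216*24 - 152 = 5184 - 152 = 5032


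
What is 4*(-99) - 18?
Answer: -414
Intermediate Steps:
4*(-99) - 18 = -396 - 18 = -414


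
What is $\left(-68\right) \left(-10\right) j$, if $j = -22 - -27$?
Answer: $3400$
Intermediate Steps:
$j = 5$ ($j = -22 + 27 = 5$)
$\left(-68\right) \left(-10\right) j = \left(-68\right) \left(-10\right) 5 = 680 \cdot 5 = 3400$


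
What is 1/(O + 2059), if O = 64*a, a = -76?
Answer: -1/2805 ≈ -0.00035651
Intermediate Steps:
O = -4864 (O = 64*(-76) = -4864)
1/(O + 2059) = 1/(-4864 + 2059) = 1/(-2805) = -1/2805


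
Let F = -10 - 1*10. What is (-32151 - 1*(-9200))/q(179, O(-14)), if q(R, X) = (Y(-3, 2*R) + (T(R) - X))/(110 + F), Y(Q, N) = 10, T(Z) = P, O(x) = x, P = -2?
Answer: -1032795/11 ≈ -93891.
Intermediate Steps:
T(Z) = -2
F = -20 (F = -10 - 10 = -20)
q(R, X) = 4/45 - X/90 (q(R, X) = (10 + (-2 - X))/(110 - 20) = (8 - X)/90 = (8 - X)*(1/90) = 4/45 - X/90)
(-32151 - 1*(-9200))/q(179, O(-14)) = (-32151 - 1*(-9200))/(4/45 - 1/90*(-14)) = (-32151 + 9200)/(4/45 + 7/45) = -22951/11/45 = -22951*45/11 = -1032795/11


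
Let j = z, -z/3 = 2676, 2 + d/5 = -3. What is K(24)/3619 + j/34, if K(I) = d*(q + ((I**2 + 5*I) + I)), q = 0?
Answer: -14832666/61523 ≈ -241.09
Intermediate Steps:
d = -25 (d = -10 + 5*(-3) = -10 - 15 = -25)
z = -8028 (z = -3*2676 = -8028)
j = -8028
K(I) = -150*I - 25*I**2 (K(I) = -25*(0 + ((I**2 + 5*I) + I)) = -25*(0 + (I**2 + 6*I)) = -25*(I**2 + 6*I) = -150*I - 25*I**2)
K(24)/3619 + j/34 = (25*24*(-6 - 1*24))/3619 - 8028/34 = (25*24*(-6 - 24))*(1/3619) - 8028*1/34 = (25*24*(-30))*(1/3619) - 4014/17 = -18000*1/3619 - 4014/17 = -18000/3619 - 4014/17 = -14832666/61523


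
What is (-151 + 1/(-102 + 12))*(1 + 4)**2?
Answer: -67955/18 ≈ -3775.3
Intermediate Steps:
(-151 + 1/(-102 + 12))*(1 + 4)**2 = (-151 + 1/(-90))*5**2 = (-151 - 1/90)*25 = -13591/90*25 = -67955/18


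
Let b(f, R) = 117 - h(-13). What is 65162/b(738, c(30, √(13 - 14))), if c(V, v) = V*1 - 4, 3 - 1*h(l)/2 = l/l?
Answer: 65162/113 ≈ 576.66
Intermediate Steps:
h(l) = 4 (h(l) = 6 - 2*l/l = 6 - 2*1 = 6 - 2 = 4)
c(V, v) = -4 + V (c(V, v) = V - 4 = -4 + V)
b(f, R) = 113 (b(f, R) = 117 - 1*4 = 117 - 4 = 113)
65162/b(738, c(30, √(13 - 14))) = 65162/113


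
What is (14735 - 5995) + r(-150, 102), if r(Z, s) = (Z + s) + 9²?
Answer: 8773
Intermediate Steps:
r(Z, s) = 81 + Z + s (r(Z, s) = (Z + s) + 81 = 81 + Z + s)
(14735 - 5995) + r(-150, 102) = (14735 - 5995) + (81 - 150 + 102) = 8740 + 33 = 8773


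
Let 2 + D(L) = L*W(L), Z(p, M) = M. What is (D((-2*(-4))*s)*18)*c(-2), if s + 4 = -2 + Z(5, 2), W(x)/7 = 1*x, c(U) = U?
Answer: -257976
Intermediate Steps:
W(x) = 7*x (W(x) = 7*(1*x) = 7*x)
s = -4 (s = -4 + (-2 + 2) = -4 + 0 = -4)
D(L) = -2 + 7*L² (D(L) = -2 + L*(7*L) = -2 + 7*L²)
(D((-2*(-4))*s)*18)*c(-2) = ((-2 + 7*(-2*(-4)*(-4))²)*18)*(-2) = ((-2 + 7*(8*(-4))²)*18)*(-2) = ((-2 + 7*(-32)²)*18)*(-2) = ((-2 + 7*1024)*18)*(-2) = ((-2 + 7168)*18)*(-2) = (7166*18)*(-2) = 128988*(-2) = -257976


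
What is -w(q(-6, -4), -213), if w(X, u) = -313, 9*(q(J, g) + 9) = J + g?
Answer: 313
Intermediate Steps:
q(J, g) = -9 + J/9 + g/9 (q(J, g) = -9 + (J + g)/9 = -9 + (J/9 + g/9) = -9 + J/9 + g/9)
-w(q(-6, -4), -213) = -1*(-313) = 313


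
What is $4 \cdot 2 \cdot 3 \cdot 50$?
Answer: $1200$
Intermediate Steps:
$4 \cdot 2 \cdot 3 \cdot 50 = 8 \cdot 3 \cdot 50 = 24 \cdot 50 = 1200$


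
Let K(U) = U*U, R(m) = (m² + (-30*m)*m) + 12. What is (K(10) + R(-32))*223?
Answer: -6597232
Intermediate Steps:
R(m) = 12 - 29*m² (R(m) = (m² - 30*m²) + 12 = -29*m² + 12 = 12 - 29*m²)
K(U) = U²
(K(10) + R(-32))*223 = (10² + (12 - 29*(-32)²))*223 = (100 + (12 - 29*1024))*223 = (100 + (12 - 29696))*223 = (100 - 29684)*223 = -29584*223 = -6597232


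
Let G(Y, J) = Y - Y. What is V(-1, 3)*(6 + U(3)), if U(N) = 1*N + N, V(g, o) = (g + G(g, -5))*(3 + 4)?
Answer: -84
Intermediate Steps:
G(Y, J) = 0
V(g, o) = 7*g (V(g, o) = (g + 0)*(3 + 4) = g*7 = 7*g)
U(N) = 2*N (U(N) = N + N = 2*N)
V(-1, 3)*(6 + U(3)) = (7*(-1))*(6 + 2*3) = -7*(6 + 6) = -7*12 = -84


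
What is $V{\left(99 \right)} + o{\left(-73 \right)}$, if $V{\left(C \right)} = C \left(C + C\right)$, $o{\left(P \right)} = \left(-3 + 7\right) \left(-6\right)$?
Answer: $19578$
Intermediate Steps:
$o{\left(P \right)} = -24$ ($o{\left(P \right)} = 4 \left(-6\right) = -24$)
$V{\left(C \right)} = 2 C^{2}$ ($V{\left(C \right)} = C 2 C = 2 C^{2}$)
$V{\left(99 \right)} + o{\left(-73 \right)} = 2 \cdot 99^{2} - 24 = 2 \cdot 9801 - 24 = 19602 - 24 = 19578$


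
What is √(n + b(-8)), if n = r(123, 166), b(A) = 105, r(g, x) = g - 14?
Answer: √214 ≈ 14.629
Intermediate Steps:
r(g, x) = -14 + g
n = 109 (n = -14 + 123 = 109)
√(n + b(-8)) = √(109 + 105) = √214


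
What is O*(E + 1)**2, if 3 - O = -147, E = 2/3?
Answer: 1250/3 ≈ 416.67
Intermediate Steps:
E = 2/3 (E = 2*(1/3) = 2/3 ≈ 0.66667)
O = 150 (O = 3 - 1*(-147) = 3 + 147 = 150)
O*(E + 1)**2 = 150*(2/3 + 1)**2 = 150*(5/3)**2 = 150*(25/9) = 1250/3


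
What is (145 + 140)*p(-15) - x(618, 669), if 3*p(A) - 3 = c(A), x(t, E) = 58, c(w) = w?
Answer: -1198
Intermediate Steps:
p(A) = 1 + A/3
(145 + 140)*p(-15) - x(618, 669) = (145 + 140)*(1 + (1/3)*(-15)) - 1*58 = 285*(1 - 5) - 58 = 285*(-4) - 58 = -1140 - 58 = -1198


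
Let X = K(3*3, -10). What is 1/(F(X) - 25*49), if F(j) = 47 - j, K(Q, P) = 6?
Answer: -1/1184 ≈ -0.00084459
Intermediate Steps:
X = 6
1/(F(X) - 25*49) = 1/((47 - 1*6) - 25*49) = 1/((47 - 6) - 1225) = 1/(41 - 1225) = 1/(-1184) = -1/1184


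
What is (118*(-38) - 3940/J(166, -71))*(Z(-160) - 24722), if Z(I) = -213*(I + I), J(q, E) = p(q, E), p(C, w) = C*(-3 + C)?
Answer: -2635209968628/13529 ≈ -1.9478e+8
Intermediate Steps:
J(q, E) = q*(-3 + q)
Z(I) = -426*I
(118*(-38) - 3940/J(166, -71))*(Z(-160) - 24722) = (118*(-38) - 3940*1/(166*(-3 + 166)))*(-426*(-160) - 24722) = (-4484 - 3940/(166*163))*(68160 - 24722) = (-4484 - 3940/27058)*43438 = (-4484 - 3940*1/27058)*43438 = (-4484 - 1970/13529)*43438 = -60666006/13529*43438 = -2635209968628/13529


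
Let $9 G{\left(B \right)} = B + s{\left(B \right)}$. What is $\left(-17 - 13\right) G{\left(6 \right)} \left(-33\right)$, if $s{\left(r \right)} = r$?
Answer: $1320$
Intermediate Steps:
$G{\left(B \right)} = \frac{2 B}{9}$ ($G{\left(B \right)} = \frac{B + B}{9} = \frac{2 B}{9}$)
$\left(-17 - 13\right) G{\left(6 \right)} \left(-33\right) = \left(-17 - 13\right) \frac{2}{9} \cdot 6 \left(-33\right) = \left(-30\right) \frac{4}{3} \left(-33\right) = \left(-40\right) \left(-33\right) = 1320$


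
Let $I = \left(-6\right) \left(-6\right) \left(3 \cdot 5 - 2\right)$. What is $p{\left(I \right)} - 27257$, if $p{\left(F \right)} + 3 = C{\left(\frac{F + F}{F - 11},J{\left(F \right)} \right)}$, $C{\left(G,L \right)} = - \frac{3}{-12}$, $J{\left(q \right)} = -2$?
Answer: $- \frac{109039}{4} \approx -27260.0$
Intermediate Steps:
$C{\left(G,L \right)} = \frac{1}{4}$ ($C{\left(G,L \right)} = \left(-3\right) \left(- \frac{1}{12}\right) = \frac{1}{4}$)
$I = 468$ ($I = 36 \left(15 - 2\right) = 36 \cdot 13 = 468$)
$p{\left(F \right)} = - \frac{11}{4}$ ($p{\left(F \right)} = -3 + \frac{1}{4} = - \frac{11}{4}$)
$p{\left(I \right)} - 27257 = - \frac{11}{4} - 27257 = - \frac{109039}{4}$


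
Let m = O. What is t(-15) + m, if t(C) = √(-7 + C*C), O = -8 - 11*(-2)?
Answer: 14 + √218 ≈ 28.765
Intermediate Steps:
O = 14 (O = -8 + 22 = 14)
t(C) = √(-7 + C²)
m = 14
t(-15) + m = √(-7 + (-15)²) + 14 = √(-7 + 225) + 14 = √218 + 14 = 14 + √218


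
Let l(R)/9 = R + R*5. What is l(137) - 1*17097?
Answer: -9699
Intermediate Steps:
l(R) = 54*R (l(R) = 9*(R + R*5) = 9*(R + 5*R) = 9*(6*R) = 54*R)
l(137) - 1*17097 = 54*137 - 1*17097 = 7398 - 17097 = -9699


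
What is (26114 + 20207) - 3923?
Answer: 42398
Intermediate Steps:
(26114 + 20207) - 3923 = 46321 - 3923 = 42398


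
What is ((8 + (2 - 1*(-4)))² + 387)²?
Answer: 339889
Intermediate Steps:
((8 + (2 - 1*(-4)))² + 387)² = ((8 + (2 + 4))² + 387)² = ((8 + 6)² + 387)² = (14² + 387)² = (196 + 387)² = 583² = 339889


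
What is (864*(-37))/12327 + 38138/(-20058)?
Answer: -185223545/41209161 ≈ -4.4947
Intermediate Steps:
(864*(-37))/12327 + 38138/(-20058) = -31968*1/12327 + 38138*(-1/20058) = -10656/4109 - 19069/10029 = -185223545/41209161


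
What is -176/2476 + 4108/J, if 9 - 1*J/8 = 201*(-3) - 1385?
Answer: 459977/2472286 ≈ 0.18605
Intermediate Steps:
J = 15976 (J = 72 - 8*(201*(-3) - 1385) = 72 - 8*(-603 - 1385) = 72 - 8*(-1988) = 72 + 15904 = 15976)
-176/2476 + 4108/J = -176/2476 + 4108/15976 = -176*1/2476 + 4108*(1/15976) = -44/619 + 1027/3994 = 459977/2472286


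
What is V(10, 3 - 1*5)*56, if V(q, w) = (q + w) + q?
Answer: 1008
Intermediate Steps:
V(q, w) = w + 2*q
V(10, 3 - 1*5)*56 = ((3 - 1*5) + 2*10)*56 = ((3 - 5) + 20)*56 = (-2 + 20)*56 = 18*56 = 1008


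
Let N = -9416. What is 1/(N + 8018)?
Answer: -1/1398 ≈ -0.00071531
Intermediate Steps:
1/(N + 8018) = 1/(-9416 + 8018) = 1/(-1398) = -1/1398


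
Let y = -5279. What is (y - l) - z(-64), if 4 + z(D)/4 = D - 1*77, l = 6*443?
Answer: -7357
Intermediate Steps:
l = 2658
z(D) = -324 + 4*D (z(D) = -16 + 4*(D - 1*77) = -16 + 4*(D - 77) = -16 + 4*(-77 + D) = -16 + (-308 + 4*D) = -324 + 4*D)
(y - l) - z(-64) = (-5279 - 1*2658) - (-324 + 4*(-64)) = (-5279 - 2658) - (-324 - 256) = -7937 - 1*(-580) = -7937 + 580 = -7357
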